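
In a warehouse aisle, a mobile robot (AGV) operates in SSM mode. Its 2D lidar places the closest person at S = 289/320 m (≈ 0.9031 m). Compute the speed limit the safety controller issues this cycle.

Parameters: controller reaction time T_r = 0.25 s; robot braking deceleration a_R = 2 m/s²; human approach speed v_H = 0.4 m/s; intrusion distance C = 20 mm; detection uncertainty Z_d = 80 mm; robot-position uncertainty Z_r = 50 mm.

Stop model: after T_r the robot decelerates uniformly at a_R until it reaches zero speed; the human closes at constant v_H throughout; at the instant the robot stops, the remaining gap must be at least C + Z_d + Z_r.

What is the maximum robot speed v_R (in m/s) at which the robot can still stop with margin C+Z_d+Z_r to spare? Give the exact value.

quadratic (1/4)·v² + (9/20)·v + (-209/320) = 0
  disc = (9/20)² − 4·(1/4)·(-209/320) = 1369/1600 ; √disc = 37/40
  v_R = (−(9/20) + 37/40) / (2·(1/4)) = 19/20 m/s
check:
stop time T_s = (19/20)/2 = 0.4750 s
robot covers v_R·T_r = 0.9500·0.2500 = 0.2375 m before braking
braking distance = 0.9500²/(2·2.0000) = 0.2256 m
human closes 0.4000·0.7250 = 0.2900 m
margins: 0.0200+0.0800+0.0500 = 0.1500 m
sum ≈ 0.2375+0.2256+0.2900+0.1500 ≈ 0.9031 m = S ✓

v_R_max = 19/20 m/s = 0.9500 m/s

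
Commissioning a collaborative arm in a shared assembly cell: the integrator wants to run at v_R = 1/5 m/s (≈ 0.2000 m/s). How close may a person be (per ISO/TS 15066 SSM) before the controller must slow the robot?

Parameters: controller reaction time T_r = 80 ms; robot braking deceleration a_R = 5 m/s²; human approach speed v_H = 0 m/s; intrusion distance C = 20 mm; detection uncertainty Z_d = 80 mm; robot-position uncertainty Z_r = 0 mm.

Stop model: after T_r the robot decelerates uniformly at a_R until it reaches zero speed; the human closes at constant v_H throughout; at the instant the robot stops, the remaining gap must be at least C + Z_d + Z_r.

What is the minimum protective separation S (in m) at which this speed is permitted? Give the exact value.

braking lasts T_s = (1/5)/5 = 0.0400 s
robot covers v_R·T_r = 0.2000·0.0800 = 0.0160 m before braking
robot under decel: 0.2000²/(2·5.0000) = 0.0040 m
human closes 0.0000·0.1200 = 0.0000 m
C+Z_d+Z_r = 0.0200+0.0800+0.0000 = 0.1000 m
S_min ≈ 0.0160+0.0040+0.0000+0.1000  ⇒  S_min = 3/25 m

S_min = 3/25 m = 0.1200 m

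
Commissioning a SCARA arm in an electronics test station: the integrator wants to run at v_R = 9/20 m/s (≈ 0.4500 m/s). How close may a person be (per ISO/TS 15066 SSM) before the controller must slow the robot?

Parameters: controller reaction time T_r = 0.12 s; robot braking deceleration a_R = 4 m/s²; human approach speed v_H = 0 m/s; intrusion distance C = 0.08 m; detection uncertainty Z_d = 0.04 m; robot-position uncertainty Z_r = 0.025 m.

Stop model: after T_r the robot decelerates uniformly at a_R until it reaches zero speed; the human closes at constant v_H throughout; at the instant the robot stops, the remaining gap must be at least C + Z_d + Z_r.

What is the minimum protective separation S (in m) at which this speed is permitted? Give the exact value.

S_min = 3589/16000 m = 0.2243 m

braking lasts T_s = (9/20)/4 = 0.1125 s
robot covers v_R·T_r = 0.4500·0.1200 = 0.0540 m before braking
robot under decel: 0.4500²/(2·4.0000) = 0.0253 m
human closes 0.0000·0.2325 = 0.0000 m
C+Z_d+Z_r = 0.0800+0.0400+0.0250 = 0.1450 m
S_min ≈ 0.0540+0.0253+0.0000+0.1450  ⇒  S_min = 3589/16000 m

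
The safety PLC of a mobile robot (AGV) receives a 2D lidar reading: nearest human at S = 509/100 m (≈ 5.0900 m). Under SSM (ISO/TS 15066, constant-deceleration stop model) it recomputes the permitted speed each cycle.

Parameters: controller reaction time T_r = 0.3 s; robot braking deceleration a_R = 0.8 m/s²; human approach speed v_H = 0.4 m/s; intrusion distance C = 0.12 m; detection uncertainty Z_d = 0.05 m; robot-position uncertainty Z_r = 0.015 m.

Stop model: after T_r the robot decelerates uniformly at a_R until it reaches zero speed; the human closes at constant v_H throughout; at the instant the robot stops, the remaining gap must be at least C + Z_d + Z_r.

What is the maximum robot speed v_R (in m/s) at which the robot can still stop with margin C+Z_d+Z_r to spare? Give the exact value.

v_R_max = 11/5 m/s = 2.2000 m/s

collect terms ⇒ (5/8)·v_R² + (4/5)·v_R + (-957/200) = 0
  disc = (4/5)² − 4·(5/8)·(-957/200) = 5041/400 ; √disc = 71/20
  v_R = (−(4/5) + 71/20) / (2·(5/8)) = 11/5 m/s
check:
T_s = v_R/a_R = (11/5)/(4/5) = 2.7500 s
robot in T_r: 2.2000·0.3000 = 0.6600 m
braking distance = 2.2000²/(2·0.8000) = 3.0250 m
human closes 0.4000·3.0500 = 1.2200 m
residual clearance needed = 0.1200+0.0500+0.0150 = 0.1850 m
sum ≈ 0.6600+3.0250+1.2200+0.1850 ≈ 5.0900 m = S ✓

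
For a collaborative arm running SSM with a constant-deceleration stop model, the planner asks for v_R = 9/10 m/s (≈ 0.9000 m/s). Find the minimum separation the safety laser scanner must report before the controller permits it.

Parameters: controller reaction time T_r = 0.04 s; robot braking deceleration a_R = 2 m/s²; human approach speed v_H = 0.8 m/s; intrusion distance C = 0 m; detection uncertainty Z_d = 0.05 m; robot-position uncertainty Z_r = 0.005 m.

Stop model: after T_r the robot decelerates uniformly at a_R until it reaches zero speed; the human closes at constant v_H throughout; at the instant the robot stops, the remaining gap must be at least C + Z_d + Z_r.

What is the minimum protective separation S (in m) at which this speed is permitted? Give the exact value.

S_min = 1371/2000 m = 0.6855 m

T_s = v_R/a_R = (9/10)/2 = 0.4500 s
reaction-phase robot travel = 0.9000·0.0400 = 0.0360 m
robot under decel: 0.9000²/(2·2.0000) = 0.2025 m
human over T_r+T_s: 0.8000·(0.0400+0.4500) = 0.3920 m
C+Z_d+Z_r = 0.0000+0.0500+0.0050 = 0.0550 m
S_min ≈ 0.0360+0.2025+0.3920+0.0550  ⇒  S_min = 1371/2000 m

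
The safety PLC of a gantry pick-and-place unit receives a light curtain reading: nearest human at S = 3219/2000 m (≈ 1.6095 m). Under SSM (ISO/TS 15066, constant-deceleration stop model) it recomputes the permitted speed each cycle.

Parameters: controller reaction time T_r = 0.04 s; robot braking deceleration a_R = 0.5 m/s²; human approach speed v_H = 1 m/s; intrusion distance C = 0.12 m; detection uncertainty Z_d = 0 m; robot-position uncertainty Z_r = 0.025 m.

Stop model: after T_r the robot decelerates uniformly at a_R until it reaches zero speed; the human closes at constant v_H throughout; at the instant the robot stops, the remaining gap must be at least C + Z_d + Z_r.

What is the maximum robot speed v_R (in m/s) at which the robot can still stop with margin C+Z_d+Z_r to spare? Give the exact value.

quadratic (1)·v² + (51/25)·v + (-2849/2000) = 0
  disc = (51/25)² − 4·(1)·(-2849/2000) = 24649/2500 ; √disc = 157/50
  v_R = (−(51/25) + 157/50) / (2·(1)) = 11/20 m/s
check:
braking lasts T_s = (11/20)/(1/2) = 1.1000 s
robot in T_r: 0.5500·0.0400 = 0.0220 m
robot under decel: 0.5500²/(2·0.5000) = 0.3025 m
human closes 1.0000·1.1400 = 1.1400 m
C+Z_d+Z_r = 0.1200+0.0000+0.0250 = 0.1450 m
sum ≈ 0.0220+0.3025+1.1400+0.1450 ≈ 1.6095 m = S ✓

v_R_max = 11/20 m/s = 0.5500 m/s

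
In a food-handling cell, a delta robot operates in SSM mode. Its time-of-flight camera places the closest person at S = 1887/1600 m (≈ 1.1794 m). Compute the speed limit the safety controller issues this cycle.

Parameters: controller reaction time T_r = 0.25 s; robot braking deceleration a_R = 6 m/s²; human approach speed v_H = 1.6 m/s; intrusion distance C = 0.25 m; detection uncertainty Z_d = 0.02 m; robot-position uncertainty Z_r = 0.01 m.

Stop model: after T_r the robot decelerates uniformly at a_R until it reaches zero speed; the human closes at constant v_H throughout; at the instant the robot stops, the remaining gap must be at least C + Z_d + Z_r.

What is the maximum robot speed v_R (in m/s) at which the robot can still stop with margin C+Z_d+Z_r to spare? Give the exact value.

quadratic (1/12)·v² + (31/60)·v + (-799/1600) = 0
  disc = (31/60)² − 4·(1/12)·(-799/1600) = 6241/14400 ; √disc = 79/120
  v_R = (−(31/60) + 79/120) / (2·(1/12)) = 17/20 m/s
check:
braking lasts T_s = (17/20)/6 = 0.1417 s
reaction-phase robot travel = 0.8500·0.2500 = 0.2125 m
robot covers 0.8500·0.1417 − ½·6.0000·0.1417² = 0.0602 m while stopping
human over T_r+T_s: 1.6000·(0.2500+0.1417) = 0.6267 m
residual clearance needed = 0.2500+0.0200+0.0100 = 0.2800 m
sum ≈ 0.2125+0.0602+0.6267+0.2800 ≈ 1.1794 m = S ✓

v_R_max = 17/20 m/s = 0.8500 m/s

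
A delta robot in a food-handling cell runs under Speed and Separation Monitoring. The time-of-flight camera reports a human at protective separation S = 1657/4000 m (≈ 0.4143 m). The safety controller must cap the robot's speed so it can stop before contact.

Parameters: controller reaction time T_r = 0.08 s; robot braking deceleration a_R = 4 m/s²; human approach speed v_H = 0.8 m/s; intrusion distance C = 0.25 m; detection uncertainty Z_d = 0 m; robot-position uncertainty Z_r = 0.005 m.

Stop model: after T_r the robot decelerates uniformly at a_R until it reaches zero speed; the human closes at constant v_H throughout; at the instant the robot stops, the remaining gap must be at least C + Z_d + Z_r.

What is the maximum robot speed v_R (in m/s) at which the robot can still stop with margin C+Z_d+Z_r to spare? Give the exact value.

v_R_max = 3/10 m/s = 0.3000 m/s

quadratic (1/8)·v² + (7/25)·v + (-381/4000) = 0
  disc = (7/25)² − 4·(1/8)·(-381/4000) = 5041/40000 ; √disc = 71/200
  v_R = (−(7/25) + 71/200) / (2·(1/8)) = 3/10 m/s
check:
braking lasts T_s = (3/10)/4 = 0.0750 s
robot covers v_R·T_r = 0.3000·0.0800 = 0.0240 m before braking
robot under decel: 0.3000²/(2·4.0000) = 0.0112 m
human closes 0.8000·0.1550 = 0.1240 m
C+Z_d+Z_r = 0.2500+0.0000+0.0050 = 0.2550 m
sum ≈ 0.0240+0.0112+0.1240+0.2550 ≈ 0.4143 m = S ✓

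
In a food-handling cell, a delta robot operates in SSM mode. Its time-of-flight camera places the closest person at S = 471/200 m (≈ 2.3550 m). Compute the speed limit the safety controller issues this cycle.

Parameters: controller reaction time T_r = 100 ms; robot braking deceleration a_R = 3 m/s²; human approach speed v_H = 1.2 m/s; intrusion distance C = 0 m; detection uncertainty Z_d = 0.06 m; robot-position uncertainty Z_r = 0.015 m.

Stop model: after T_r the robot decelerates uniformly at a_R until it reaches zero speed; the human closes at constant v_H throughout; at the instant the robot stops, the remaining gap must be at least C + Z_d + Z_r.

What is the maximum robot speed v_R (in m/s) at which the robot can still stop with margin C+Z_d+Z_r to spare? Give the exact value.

v_R_max = 12/5 m/s = 2.4000 m/s

at the boundary: (1/6)·v² + (1/2)·v + (-54/25) = 0
  disc = (1/2)² − 4·(1/6)·(-54/25) = 169/100 ; √disc = 13/10
  v_R = (−(1/2) + 13/10) / (2·(1/6)) = 12/5 m/s
check:
braking lasts T_s = (12/5)/3 = 0.8000 s
robot covers v_R·T_r = 2.4000·0.1000 = 0.2400 m before braking
robot covers 2.4000·0.8000 − ½·3.0000·0.8000² = 0.9600 m while stopping
person approaches 1.2000·(0.1000+0.8000) = 1.0800 m
residual clearance needed = 0.0000+0.0600+0.0150 = 0.0750 m
sum ≈ 0.2400+0.9600+1.0800+0.0750 ≈ 2.3550 m = S ✓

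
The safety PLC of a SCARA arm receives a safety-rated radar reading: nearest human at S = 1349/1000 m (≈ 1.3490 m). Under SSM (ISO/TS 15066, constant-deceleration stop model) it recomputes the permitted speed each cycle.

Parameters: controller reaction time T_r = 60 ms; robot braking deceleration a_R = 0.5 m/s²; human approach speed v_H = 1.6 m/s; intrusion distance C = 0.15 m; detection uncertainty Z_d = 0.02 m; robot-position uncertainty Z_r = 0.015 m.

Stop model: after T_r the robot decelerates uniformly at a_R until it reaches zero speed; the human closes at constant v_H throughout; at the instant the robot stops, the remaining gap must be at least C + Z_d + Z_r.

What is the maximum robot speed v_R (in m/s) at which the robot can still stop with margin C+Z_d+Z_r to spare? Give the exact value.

v_R_max = 3/10 m/s = 0.3000 m/s

collect terms ⇒ (1)·v_R² + (163/50)·v_R + (-267/250) = 0
  disc = (163/50)² − 4·(1)·(-267/250) = 37249/2500 ; √disc = 193/50
  v_R = (−(163/50) + 193/50) / (2·(1)) = 3/10 m/s
check:
stop time T_s = (3/10)/(1/2) = 0.6000 s
reaction-phase robot travel = 0.3000·0.0600 = 0.0180 m
robot covers 0.3000·0.6000 − ½·0.5000·0.6000² = 0.0900 m while stopping
human over T_r+T_s: 1.6000·(0.0600+0.6000) = 1.0560 m
C+Z_d+Z_r = 0.1500+0.0200+0.0150 = 0.1850 m
sum ≈ 0.0180+0.0900+1.0560+0.1850 ≈ 1.3490 m = S ✓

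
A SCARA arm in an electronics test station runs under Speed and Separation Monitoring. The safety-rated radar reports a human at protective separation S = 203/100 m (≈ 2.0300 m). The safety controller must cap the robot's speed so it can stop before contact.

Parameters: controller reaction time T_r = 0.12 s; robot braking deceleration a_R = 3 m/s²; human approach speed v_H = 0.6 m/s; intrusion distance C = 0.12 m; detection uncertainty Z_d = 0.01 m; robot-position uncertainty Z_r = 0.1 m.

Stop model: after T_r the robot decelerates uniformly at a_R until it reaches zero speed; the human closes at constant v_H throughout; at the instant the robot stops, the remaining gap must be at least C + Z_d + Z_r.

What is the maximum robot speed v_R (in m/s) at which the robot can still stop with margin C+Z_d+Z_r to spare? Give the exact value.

v_R_max = 12/5 m/s = 2.4000 m/s

collect terms ⇒ (1/6)·v_R² + (8/25)·v_R + (-216/125) = 0
  disc = (8/25)² − 4·(1/6)·(-216/125) = 784/625 ; √disc = 28/25
  v_R = (−(8/25) + 28/25) / (2·(1/6)) = 12/5 m/s
check:
T_s = v_R/a_R = (12/5)/3 = 0.8000 s
reaction-phase robot travel = 2.4000·0.1200 = 0.2880 m
robot covers 2.4000·0.8000 − ½·3.0000·0.8000² = 0.9600 m while stopping
person approaches 0.6000·(0.1200+0.8000) = 0.5520 m
C+Z_d+Z_r = 0.1200+0.0100+0.1000 = 0.2300 m
sum ≈ 0.2880+0.9600+0.5520+0.2300 ≈ 2.0300 m = S ✓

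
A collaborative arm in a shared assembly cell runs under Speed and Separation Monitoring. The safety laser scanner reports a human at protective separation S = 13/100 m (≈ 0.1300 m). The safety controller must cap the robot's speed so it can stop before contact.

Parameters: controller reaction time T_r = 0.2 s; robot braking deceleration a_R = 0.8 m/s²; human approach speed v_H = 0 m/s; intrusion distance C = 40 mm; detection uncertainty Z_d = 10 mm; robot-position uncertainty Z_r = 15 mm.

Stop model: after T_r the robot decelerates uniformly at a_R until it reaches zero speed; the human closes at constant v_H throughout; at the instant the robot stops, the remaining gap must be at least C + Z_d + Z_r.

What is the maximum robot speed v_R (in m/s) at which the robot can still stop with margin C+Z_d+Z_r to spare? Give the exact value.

at the boundary: (5/8)·v² + (1/5)·v + (-13/200) = 0
  disc = (1/5)² − 4·(5/8)·(-13/200) = 81/400 ; √disc = 9/20
  v_R = (−(1/5) + 9/20) / (2·(5/8)) = 1/5 m/s
check:
T_s = v_R/a_R = (1/5)/(4/5) = 0.2500 s
reaction-phase robot travel = 0.2000·0.2000 = 0.0400 m
robot under decel: 0.2000²/(2·0.8000) = 0.0250 m
person approaches 0.0000·(0.2000+0.2500) = 0.0000 m
C+Z_d+Z_r = 0.0400+0.0100+0.0150 = 0.0650 m
sum ≈ 0.0400+0.0250+0.0000+0.0650 ≈ 0.1300 m = S ✓

v_R_max = 1/5 m/s = 0.2000 m/s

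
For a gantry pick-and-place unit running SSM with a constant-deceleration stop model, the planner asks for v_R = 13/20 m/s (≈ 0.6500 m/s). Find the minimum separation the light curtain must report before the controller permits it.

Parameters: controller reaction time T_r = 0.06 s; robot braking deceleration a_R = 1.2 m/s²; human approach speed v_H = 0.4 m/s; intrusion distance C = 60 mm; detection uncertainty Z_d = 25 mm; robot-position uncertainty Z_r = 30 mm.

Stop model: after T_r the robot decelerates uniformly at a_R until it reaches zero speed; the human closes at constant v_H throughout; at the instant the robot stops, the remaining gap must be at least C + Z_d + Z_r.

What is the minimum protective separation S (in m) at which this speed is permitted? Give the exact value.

braking lasts T_s = (13/20)/(6/5) = 0.5417 s
robot in T_r: 0.6500·0.0600 = 0.0390 m
robot covers 0.6500·0.5417 − ½·1.2000·0.5417² = 0.1760 m while stopping
human over T_r+T_s: 0.4000·(0.0600+0.5417) = 0.2407 m
residual clearance needed = 0.0600+0.0250+0.0300 = 0.1150 m
S_min ≈ 0.0390+0.1760+0.2407+0.1150  ⇒  S_min = 13697/24000 m

S_min = 13697/24000 m = 0.5707 m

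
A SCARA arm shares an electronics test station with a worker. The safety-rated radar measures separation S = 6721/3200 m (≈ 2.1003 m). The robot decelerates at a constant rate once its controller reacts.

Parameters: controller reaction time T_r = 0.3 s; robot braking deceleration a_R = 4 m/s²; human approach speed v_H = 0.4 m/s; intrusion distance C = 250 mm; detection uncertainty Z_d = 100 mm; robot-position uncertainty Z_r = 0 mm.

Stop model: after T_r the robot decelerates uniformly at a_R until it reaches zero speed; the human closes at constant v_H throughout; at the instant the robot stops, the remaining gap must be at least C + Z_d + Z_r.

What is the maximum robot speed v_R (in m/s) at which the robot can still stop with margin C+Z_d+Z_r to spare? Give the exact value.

collect terms ⇒ (1/8)·v_R² + (2/5)·v_R + (-5217/3200) = 0
  disc = (2/5)² − 4·(1/8)·(-5217/3200) = 6241/6400 ; √disc = 79/80
  v_R = (−(2/5) + 79/80) / (2·(1/8)) = 47/20 m/s
check:
braking lasts T_s = (47/20)/4 = 0.5875 s
robot covers v_R·T_r = 2.3500·0.3000 = 0.7050 m before braking
robot covers 2.3500·0.5875 − ½·4.0000·0.5875² = 0.6903 m while stopping
human over T_r+T_s: 0.4000·(0.3000+0.5875) = 0.3550 m
C+Z_d+Z_r = 0.2500+0.1000+0.0000 = 0.3500 m
sum ≈ 0.7050+0.6903+0.3550+0.3500 ≈ 2.1003 m = S ✓

v_R_max = 47/20 m/s = 2.3500 m/s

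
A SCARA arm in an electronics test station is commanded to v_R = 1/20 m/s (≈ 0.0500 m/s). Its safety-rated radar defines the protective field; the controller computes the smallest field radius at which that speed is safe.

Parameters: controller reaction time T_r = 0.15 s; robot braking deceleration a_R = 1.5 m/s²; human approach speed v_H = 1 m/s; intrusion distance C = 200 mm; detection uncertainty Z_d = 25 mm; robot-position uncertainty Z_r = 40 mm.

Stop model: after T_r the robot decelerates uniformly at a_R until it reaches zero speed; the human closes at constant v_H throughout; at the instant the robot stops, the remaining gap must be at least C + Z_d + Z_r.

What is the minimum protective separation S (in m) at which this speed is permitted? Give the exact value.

stop time T_s = (1/20)/(3/2) = 0.0333 s
robot in T_r: 0.0500·0.1500 = 0.0075 m
robot under decel: 0.0500²/(2·1.5000) = 0.0008 m
human over T_r+T_s: 1.0000·(0.1500+0.0333) = 0.1833 m
margins: 0.2000+0.0250+0.0400 = 0.2650 m
S_min ≈ 0.0075+0.0008+0.1833+0.2650  ⇒  S_min = 137/300 m

S_min = 137/300 m = 0.4567 m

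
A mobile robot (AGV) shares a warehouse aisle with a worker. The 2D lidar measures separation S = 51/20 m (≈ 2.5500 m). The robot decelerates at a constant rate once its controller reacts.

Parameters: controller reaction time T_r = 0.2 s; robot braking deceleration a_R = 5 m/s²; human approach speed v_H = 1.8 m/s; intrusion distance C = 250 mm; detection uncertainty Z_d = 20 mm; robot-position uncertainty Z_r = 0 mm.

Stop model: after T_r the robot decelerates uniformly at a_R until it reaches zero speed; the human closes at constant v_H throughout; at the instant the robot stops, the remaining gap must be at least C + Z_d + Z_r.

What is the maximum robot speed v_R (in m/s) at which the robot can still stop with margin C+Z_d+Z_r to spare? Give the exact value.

v_R_max = 12/5 m/s = 2.4000 m/s

collect terms ⇒ (1/10)·v_R² + (14/25)·v_R + (-48/25) = 0
  disc = (14/25)² − 4·(1/10)·(-48/25) = 676/625 ; √disc = 26/25
  v_R = (−(14/25) + 26/25) / (2·(1/10)) = 12/5 m/s
check:
stop time T_s = (12/5)/5 = 0.4800 s
robot in T_r: 2.4000·0.2000 = 0.4800 m
robot under decel: 2.4000²/(2·5.0000) = 0.5760 m
person approaches 1.8000·(0.2000+0.4800) = 1.2240 m
residual clearance needed = 0.2500+0.0200+0.0000 = 0.2700 m
sum ≈ 0.4800+0.5760+1.2240+0.2700 ≈ 2.5500 m = S ✓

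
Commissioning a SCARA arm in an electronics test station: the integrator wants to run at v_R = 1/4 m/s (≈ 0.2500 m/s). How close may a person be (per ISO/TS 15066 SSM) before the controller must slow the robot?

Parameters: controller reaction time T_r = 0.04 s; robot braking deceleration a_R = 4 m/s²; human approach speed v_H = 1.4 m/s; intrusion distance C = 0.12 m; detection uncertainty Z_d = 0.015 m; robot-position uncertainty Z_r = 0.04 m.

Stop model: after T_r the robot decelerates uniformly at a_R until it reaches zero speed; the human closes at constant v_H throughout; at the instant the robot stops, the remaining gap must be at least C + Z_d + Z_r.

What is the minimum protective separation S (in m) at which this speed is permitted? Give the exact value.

S_min = 5381/16000 m = 0.3363 m

stop time T_s = (1/4)/4 = 0.0625 s
robot in T_r: 0.2500·0.0400 = 0.0100 m
robot under decel: 0.2500²/(2·4.0000) = 0.0078 m
human closes 1.4000·0.1025 = 0.1435 m
C+Z_d+Z_r = 0.1200+0.0150+0.0400 = 0.1750 m
S_min ≈ 0.0100+0.0078+0.1435+0.1750  ⇒  S_min = 5381/16000 m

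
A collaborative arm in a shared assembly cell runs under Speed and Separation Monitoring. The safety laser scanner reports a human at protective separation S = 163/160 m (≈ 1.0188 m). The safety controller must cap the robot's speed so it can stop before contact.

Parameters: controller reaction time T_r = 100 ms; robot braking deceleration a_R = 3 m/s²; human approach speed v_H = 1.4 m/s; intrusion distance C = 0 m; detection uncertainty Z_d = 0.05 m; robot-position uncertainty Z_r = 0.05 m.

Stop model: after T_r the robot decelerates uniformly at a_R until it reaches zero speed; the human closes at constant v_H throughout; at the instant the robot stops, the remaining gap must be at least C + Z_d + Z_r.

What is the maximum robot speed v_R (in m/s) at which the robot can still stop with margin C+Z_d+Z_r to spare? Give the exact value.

at the boundary: (1/6)·v² + (17/30)·v + (-623/800) = 0
  disc = (17/30)² − 4·(1/6)·(-623/800) = 121/144 ; √disc = 11/12
  v_R = (−(17/30) + 11/12) / (2·(1/6)) = 21/20 m/s
check:
braking lasts T_s = (21/20)/3 = 0.3500 s
reaction-phase robot travel = 1.0500·0.1000 = 0.1050 m
robot under decel: 1.0500²/(2·3.0000) = 0.1837 m
human closes 1.4000·0.4500 = 0.6300 m
C+Z_d+Z_r = 0.0000+0.0500+0.0500 = 0.1000 m
sum ≈ 0.1050+0.1837+0.6300+0.1000 ≈ 1.0188 m = S ✓

v_R_max = 21/20 m/s = 1.0500 m/s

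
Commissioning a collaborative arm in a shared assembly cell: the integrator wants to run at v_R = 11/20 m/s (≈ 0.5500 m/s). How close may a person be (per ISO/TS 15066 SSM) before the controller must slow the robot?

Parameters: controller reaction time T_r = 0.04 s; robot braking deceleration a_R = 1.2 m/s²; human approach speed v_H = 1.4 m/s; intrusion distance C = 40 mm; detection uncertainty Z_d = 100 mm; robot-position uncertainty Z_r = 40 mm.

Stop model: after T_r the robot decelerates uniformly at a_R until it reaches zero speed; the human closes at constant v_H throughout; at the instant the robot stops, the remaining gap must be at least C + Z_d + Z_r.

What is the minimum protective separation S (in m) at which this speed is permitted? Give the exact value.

S_min = 24617/24000 m = 1.0257 m

stop time T_s = (11/20)/(6/5) = 0.4583 s
reaction-phase robot travel = 0.5500·0.0400 = 0.0220 m
braking distance = 0.5500²/(2·1.2000) = 0.1260 m
human over T_r+T_s: 1.4000·(0.0400+0.4583) = 0.6977 m
residual clearance needed = 0.0400+0.1000+0.0400 = 0.1800 m
S_min ≈ 0.0220+0.1260+0.6977+0.1800  ⇒  S_min = 24617/24000 m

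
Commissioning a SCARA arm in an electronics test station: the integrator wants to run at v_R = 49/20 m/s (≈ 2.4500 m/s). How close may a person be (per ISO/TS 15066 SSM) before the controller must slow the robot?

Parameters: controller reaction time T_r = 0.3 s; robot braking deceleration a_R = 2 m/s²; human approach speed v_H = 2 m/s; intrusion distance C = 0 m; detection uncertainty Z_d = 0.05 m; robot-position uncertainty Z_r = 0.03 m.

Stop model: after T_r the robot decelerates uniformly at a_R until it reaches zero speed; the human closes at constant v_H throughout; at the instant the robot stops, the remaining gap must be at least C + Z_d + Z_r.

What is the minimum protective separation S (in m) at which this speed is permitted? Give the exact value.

braking lasts T_s = (49/20)/2 = 1.2250 s
robot covers v_R·T_r = 2.4500·0.3000 = 0.7350 m before braking
robot covers 2.4500·1.2250 − ½·2.0000·1.2250² = 1.5006 m while stopping
human over T_r+T_s: 2.0000·(0.3000+1.2250) = 3.0500 m
residual clearance needed = 0.0000+0.0500+0.0300 = 0.0800 m
S_min ≈ 0.7350+1.5006+3.0500+0.0800  ⇒  S_min = 1717/320 m

S_min = 1717/320 m = 5.3656 m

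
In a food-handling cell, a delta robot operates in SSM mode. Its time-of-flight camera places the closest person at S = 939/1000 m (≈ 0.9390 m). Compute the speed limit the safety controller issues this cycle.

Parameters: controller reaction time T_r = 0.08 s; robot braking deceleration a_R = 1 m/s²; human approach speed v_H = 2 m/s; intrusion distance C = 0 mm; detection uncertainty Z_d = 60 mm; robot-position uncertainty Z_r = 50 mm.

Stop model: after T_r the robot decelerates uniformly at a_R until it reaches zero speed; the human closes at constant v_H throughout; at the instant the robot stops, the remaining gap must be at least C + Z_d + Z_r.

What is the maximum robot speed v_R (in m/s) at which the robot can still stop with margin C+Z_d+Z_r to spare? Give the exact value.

collect terms ⇒ (1/2)·v_R² + (52/25)·v_R + (-669/1000) = 0
  disc = (52/25)² − 4·(1/2)·(-669/1000) = 14161/2500 ; √disc = 119/50
  v_R = (−(52/25) + 119/50) / (2·(1/2)) = 3/10 m/s
check:
stop time T_s = (3/10)/1 = 0.3000 s
reaction-phase robot travel = 0.3000·0.0800 = 0.0240 m
robot covers 0.3000·0.3000 − ½·1.0000·0.3000² = 0.0450 m while stopping
human over T_r+T_s: 2.0000·(0.0800+0.3000) = 0.7600 m
C+Z_d+Z_r = 0.0000+0.0600+0.0500 = 0.1100 m
sum ≈ 0.0240+0.0450+0.7600+0.1100 ≈ 0.9390 m = S ✓

v_R_max = 3/10 m/s = 0.3000 m/s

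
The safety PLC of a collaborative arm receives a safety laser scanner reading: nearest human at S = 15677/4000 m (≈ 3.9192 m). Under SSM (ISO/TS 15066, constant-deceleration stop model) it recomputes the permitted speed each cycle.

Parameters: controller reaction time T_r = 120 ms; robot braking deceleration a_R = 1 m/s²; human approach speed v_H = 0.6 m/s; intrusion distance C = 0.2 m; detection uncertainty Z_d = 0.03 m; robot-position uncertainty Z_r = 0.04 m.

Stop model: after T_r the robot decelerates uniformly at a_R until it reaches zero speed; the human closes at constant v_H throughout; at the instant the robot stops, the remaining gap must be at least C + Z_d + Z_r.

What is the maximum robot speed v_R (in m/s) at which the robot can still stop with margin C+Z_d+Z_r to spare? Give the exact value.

quadratic (1/2)·v² + (18/25)·v + (-14309/4000) = 0
  disc = (18/25)² − 4·(1/2)·(-14309/4000) = 76729/10000 ; √disc = 277/100
  v_R = (−(18/25) + 277/100) / (2·(1/2)) = 41/20 m/s
check:
T_s = v_R/a_R = (41/20)/1 = 2.0500 s
robot in T_r: 2.0500·0.1200 = 0.2460 m
robot under decel: 2.0500²/(2·1.0000) = 2.1012 m
human over T_r+T_s: 0.6000·(0.1200+2.0500) = 1.3020 m
margins: 0.2000+0.0300+0.0400 = 0.2700 m
sum ≈ 0.2460+2.1012+1.3020+0.2700 ≈ 3.9192 m = S ✓

v_R_max = 41/20 m/s = 2.0500 m/s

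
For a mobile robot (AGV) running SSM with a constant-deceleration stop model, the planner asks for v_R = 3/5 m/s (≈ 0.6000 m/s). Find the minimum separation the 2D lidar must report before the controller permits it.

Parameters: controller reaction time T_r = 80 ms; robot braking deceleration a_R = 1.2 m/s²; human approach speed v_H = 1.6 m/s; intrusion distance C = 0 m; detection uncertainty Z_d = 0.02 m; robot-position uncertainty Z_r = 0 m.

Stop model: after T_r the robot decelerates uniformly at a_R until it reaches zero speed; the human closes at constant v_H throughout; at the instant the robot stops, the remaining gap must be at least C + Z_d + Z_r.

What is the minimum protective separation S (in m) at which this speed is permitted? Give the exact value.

braking lasts T_s = (3/5)/(6/5) = 0.5000 s
reaction-phase robot travel = 0.6000·0.0800 = 0.0480 m
robot covers 0.6000·0.5000 − ½·1.2000·0.5000² = 0.1500 m while stopping
human closes 1.6000·0.5800 = 0.9280 m
residual clearance needed = 0.0000+0.0200+0.0000 = 0.0200 m
S_min ≈ 0.0480+0.1500+0.9280+0.0200  ⇒  S_min = 573/500 m

S_min = 573/500 m = 1.1460 m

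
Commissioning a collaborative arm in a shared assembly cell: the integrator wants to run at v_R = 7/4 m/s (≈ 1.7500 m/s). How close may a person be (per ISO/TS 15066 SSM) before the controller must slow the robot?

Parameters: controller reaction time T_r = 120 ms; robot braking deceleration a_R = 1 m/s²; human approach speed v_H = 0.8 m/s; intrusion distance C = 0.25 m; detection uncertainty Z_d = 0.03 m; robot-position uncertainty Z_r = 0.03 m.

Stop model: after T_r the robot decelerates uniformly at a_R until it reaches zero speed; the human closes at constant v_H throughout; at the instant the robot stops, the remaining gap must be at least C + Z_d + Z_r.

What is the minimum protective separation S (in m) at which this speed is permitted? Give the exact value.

S_min = 14189/4000 m = 3.5473 m

braking lasts T_s = (7/4)/1 = 1.7500 s
robot in T_r: 1.7500·0.1200 = 0.2100 m
braking distance = 1.7500²/(2·1.0000) = 1.5312 m
human closes 0.8000·1.8700 = 1.4960 m
margins: 0.2500+0.0300+0.0300 = 0.3100 m
S_min ≈ 0.2100+1.5312+1.4960+0.3100  ⇒  S_min = 14189/4000 m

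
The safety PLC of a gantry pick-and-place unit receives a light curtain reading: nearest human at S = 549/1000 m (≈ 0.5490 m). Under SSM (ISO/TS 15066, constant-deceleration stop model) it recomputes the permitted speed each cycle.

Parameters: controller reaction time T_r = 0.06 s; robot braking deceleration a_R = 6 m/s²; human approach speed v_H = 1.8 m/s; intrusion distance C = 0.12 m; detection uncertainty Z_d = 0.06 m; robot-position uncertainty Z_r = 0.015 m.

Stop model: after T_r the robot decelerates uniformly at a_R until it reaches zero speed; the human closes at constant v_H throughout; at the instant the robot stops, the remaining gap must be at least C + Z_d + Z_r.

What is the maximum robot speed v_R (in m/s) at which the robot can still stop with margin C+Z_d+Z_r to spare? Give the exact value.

at the boundary: (1/12)·v² + (9/25)·v + (-123/500) = 0
  disc = (9/25)² − 4·(1/12)·(-123/500) = 529/2500 ; √disc = 23/50
  v_R = (−(9/25) + 23/50) / (2·(1/12)) = 3/5 m/s
check:
T_s = v_R/a_R = (3/5)/6 = 0.1000 s
robot covers v_R·T_r = 0.6000·0.0600 = 0.0360 m before braking
braking distance = 0.6000²/(2·6.0000) = 0.0300 m
human over T_r+T_s: 1.8000·(0.0600+0.1000) = 0.2880 m
margins: 0.1200+0.0600+0.0150 = 0.1950 m
sum ≈ 0.0360+0.0300+0.2880+0.1950 ≈ 0.5490 m = S ✓

v_R_max = 3/5 m/s = 0.6000 m/s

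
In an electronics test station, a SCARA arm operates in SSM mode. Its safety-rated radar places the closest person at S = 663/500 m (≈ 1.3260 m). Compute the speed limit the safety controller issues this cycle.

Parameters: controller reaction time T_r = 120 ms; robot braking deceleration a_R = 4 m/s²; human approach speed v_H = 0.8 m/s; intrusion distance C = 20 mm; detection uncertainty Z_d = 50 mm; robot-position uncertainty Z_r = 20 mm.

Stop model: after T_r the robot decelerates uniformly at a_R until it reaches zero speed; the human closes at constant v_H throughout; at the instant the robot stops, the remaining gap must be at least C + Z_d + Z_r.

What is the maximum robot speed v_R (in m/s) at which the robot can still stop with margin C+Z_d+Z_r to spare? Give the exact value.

v_R_max = 2 m/s = 2.0000 m/s

quadratic (1/8)·v² + (8/25)·v + (-57/50) = 0
  disc = (8/25)² − 4·(1/8)·(-57/50) = 1681/2500 ; √disc = 41/50
  v_R = (−(8/25) + 41/50) / (2·(1/8)) = 2 m/s
check:
stop time T_s = 2/4 = 0.5000 s
robot in T_r: 2.0000·0.1200 = 0.2400 m
robot under decel: 2.0000²/(2·4.0000) = 0.5000 m
person approaches 0.8000·(0.1200+0.5000) = 0.4960 m
C+Z_d+Z_r = 0.0200+0.0500+0.0200 = 0.0900 m
sum ≈ 0.2400+0.5000+0.4960+0.0900 ≈ 1.3260 m = S ✓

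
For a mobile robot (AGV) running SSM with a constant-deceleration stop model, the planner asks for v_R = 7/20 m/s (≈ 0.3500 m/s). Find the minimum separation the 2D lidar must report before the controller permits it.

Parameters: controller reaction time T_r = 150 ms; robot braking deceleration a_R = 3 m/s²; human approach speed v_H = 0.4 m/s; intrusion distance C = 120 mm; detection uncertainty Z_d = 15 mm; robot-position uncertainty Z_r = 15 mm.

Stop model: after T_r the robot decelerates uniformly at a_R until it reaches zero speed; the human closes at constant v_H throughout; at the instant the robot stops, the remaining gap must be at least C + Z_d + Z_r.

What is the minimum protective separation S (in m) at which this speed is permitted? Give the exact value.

S_min = 791/2400 m = 0.3296 m

braking lasts T_s = (7/20)/3 = 0.1167 s
reaction-phase robot travel = 0.3500·0.1500 = 0.0525 m
robot covers 0.3500·0.1167 − ½·3.0000·0.1167² = 0.0204 m while stopping
person approaches 0.4000·(0.1500+0.1167) = 0.1067 m
residual clearance needed = 0.1200+0.0150+0.0150 = 0.1500 m
S_min ≈ 0.0525+0.0204+0.1067+0.1500  ⇒  S_min = 791/2400 m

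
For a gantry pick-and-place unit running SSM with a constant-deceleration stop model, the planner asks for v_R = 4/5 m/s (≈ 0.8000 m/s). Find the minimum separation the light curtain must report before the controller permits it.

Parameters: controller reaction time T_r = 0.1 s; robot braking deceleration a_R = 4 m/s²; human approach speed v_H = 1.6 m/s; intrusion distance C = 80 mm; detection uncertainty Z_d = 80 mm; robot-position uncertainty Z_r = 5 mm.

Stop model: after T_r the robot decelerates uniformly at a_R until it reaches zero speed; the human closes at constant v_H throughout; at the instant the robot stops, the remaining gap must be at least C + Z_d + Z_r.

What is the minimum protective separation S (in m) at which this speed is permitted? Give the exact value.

S_min = 161/200 m = 0.8050 m

T_s = v_R/a_R = (4/5)/4 = 0.2000 s
reaction-phase robot travel = 0.8000·0.1000 = 0.0800 m
robot under decel: 0.8000²/(2·4.0000) = 0.0800 m
human over T_r+T_s: 1.6000·(0.1000+0.2000) = 0.4800 m
margins: 0.0800+0.0800+0.0050 = 0.1650 m
S_min ≈ 0.0800+0.0800+0.4800+0.1650  ⇒  S_min = 161/200 m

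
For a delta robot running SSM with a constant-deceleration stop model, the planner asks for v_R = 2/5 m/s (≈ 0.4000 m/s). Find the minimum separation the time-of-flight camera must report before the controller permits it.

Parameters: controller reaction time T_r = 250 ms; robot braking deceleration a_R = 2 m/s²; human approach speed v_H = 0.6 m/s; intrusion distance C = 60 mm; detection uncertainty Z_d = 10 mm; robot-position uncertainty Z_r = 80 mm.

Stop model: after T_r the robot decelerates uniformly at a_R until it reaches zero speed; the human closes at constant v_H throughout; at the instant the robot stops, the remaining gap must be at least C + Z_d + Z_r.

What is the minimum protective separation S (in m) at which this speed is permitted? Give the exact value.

stop time T_s = (2/5)/2 = 0.2000 s
robot in T_r: 0.4000·0.2500 = 0.1000 m
robot covers 0.4000·0.2000 − ½·2.0000·0.2000² = 0.0400 m while stopping
human closes 0.6000·0.4500 = 0.2700 m
residual clearance needed = 0.0600+0.0100+0.0800 = 0.1500 m
S_min ≈ 0.1000+0.0400+0.2700+0.1500  ⇒  S_min = 14/25 m

S_min = 14/25 m = 0.5600 m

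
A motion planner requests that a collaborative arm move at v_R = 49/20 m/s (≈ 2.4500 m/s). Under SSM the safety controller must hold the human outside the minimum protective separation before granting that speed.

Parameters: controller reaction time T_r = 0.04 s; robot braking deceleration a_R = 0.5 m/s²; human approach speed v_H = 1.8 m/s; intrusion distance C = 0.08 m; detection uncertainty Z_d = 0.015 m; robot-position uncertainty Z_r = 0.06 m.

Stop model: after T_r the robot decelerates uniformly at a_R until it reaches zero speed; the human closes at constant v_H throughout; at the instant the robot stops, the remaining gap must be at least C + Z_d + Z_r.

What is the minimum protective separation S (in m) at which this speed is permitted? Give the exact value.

stop time T_s = (49/20)/(1/2) = 4.9000 s
robot in T_r: 2.4500·0.0400 = 0.0980 m
robot covers 2.4500·4.9000 − ½·0.5000·4.9000² = 6.0025 m while stopping
human over T_r+T_s: 1.8000·(0.0400+4.9000) = 8.8920 m
margins: 0.0800+0.0150+0.0600 = 0.1550 m
S_min ≈ 0.0980+6.0025+8.8920+0.1550  ⇒  S_min = 6059/400 m

S_min = 6059/400 m = 15.1475 m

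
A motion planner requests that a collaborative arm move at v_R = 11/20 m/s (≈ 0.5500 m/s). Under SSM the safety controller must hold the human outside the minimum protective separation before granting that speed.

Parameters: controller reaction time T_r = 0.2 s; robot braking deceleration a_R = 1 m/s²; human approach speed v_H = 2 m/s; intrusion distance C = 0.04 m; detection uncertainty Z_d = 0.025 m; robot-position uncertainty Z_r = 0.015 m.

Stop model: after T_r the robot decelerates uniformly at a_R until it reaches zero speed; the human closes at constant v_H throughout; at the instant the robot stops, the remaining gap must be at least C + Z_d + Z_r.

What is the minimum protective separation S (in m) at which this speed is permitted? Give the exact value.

braking lasts T_s = (11/20)/1 = 0.5500 s
robot in T_r: 0.5500·0.2000 = 0.1100 m
robot under decel: 0.5500²/(2·1.0000) = 0.1512 m
human over T_r+T_s: 2.0000·(0.2000+0.5500) = 1.5000 m
margins: 0.0400+0.0250+0.0150 = 0.0800 m
S_min ≈ 0.1100+0.1512+1.5000+0.0800  ⇒  S_min = 1473/800 m

S_min = 1473/800 m = 1.8413 m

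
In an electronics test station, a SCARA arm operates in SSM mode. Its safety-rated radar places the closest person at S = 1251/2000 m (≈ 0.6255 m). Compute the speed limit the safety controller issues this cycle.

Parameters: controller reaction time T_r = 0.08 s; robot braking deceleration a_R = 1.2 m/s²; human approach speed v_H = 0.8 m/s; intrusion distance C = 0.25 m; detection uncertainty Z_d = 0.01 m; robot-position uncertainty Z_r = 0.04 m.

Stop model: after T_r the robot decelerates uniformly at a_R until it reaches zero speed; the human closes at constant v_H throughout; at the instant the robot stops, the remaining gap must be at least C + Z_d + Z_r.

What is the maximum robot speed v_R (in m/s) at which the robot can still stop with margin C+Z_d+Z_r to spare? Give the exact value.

v_R_max = 3/10 m/s = 0.3000 m/s

at the boundary: (5/12)·v² + (56/75)·v + (-523/2000) = 0
  disc = (56/75)² − 4·(5/12)·(-523/2000) = 89401/90000 ; √disc = 299/300
  v_R = (−(56/75) + 299/300) / (2·(5/12)) = 3/10 m/s
check:
T_s = v_R/a_R = (3/10)/(6/5) = 0.2500 s
robot in T_r: 0.3000·0.0800 = 0.0240 m
robot under decel: 0.3000²/(2·1.2000) = 0.0375 m
human closes 0.8000·0.3300 = 0.2640 m
C+Z_d+Z_r = 0.2500+0.0100+0.0400 = 0.3000 m
sum ≈ 0.0240+0.0375+0.2640+0.3000 ≈ 0.6255 m = S ✓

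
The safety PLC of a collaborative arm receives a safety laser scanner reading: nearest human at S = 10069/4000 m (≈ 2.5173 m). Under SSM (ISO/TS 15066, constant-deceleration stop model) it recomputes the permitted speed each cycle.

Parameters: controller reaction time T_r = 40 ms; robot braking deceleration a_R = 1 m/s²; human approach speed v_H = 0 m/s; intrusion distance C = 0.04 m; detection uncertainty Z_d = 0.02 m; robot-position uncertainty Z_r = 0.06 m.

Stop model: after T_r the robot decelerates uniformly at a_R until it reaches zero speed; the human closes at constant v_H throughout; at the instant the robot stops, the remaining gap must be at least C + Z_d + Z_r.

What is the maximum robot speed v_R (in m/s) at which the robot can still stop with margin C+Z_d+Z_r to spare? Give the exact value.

v_R_max = 43/20 m/s = 2.1500 m/s

quadratic (1/2)·v² + (1/25)·v + (-9589/4000) = 0
  disc = (1/25)² − 4·(1/2)·(-9589/4000) = 47961/10000 ; √disc = 219/100
  v_R = (−(1/25) + 219/100) / (2·(1/2)) = 43/20 m/s
check:
stop time T_s = (43/20)/1 = 2.1500 s
reaction-phase robot travel = 2.1500·0.0400 = 0.0860 m
braking distance = 2.1500²/(2·1.0000) = 2.3112 m
person approaches 0.0000·(0.0400+2.1500) = 0.0000 m
margins: 0.0400+0.0200+0.0600 = 0.1200 m
sum ≈ 0.0860+2.3112+0.0000+0.1200 ≈ 2.5173 m = S ✓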